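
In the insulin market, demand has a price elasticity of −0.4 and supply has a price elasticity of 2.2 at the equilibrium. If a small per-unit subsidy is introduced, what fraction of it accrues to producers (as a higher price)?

Producer share = 2/13

For a small subsidy around the equilibrium, the benefit split depends on the relative slopes, which at a point are proportional to the elasticities.
Buyer share = εs/(εs + |εd|) = 2.2/(2.2 + 0.4) = 11/13; seller share = |εd|/(εs + |εd|) = 2/13.
So producers capture 2/13 of the subsidy.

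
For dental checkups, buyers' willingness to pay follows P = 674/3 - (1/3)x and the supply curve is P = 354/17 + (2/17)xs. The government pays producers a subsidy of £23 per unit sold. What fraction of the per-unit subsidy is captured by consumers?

Consumer share = 17/23

Pre-subsidy: 674/3 - (1/3)x = 354/17 + (2/17)x gives x* = 452 and P* = 74.
With the subsidy, sellers receive Ps = Pb + 23 for each unit, where Pb is the price buyers pay.
On the curves, Pb = 674/3 - (1/3)x and Ps = 354/17 + (2/17)x; the wedge Ps − Pb = 23 gives 354/17 + (2/17)x − (674/3 - (1/3)x) = 23, so x' = 503.
Then Pb = 674/3 − (1/3)·503 = 57 and Ps = 354/17 + (2/17)·503 = 80.
Buyers' price falls by P* − Pb = 74 − 57 = 17; sellers' price rises by Ps − P* = 80 − 74 = 6.
So consumers capture 17/23 = 17/23 of each unit of subsidy.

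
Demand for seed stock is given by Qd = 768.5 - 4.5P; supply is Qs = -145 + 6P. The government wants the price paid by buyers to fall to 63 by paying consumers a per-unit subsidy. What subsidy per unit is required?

Required subsidy s = 42 per unit

At a buyer price of 63, quantity demanded is 768.5 − 4.5·63 = 485.
Sellers supply 485 only when they receive Ps with -145 + 6·Ps = 485, i.e. Ps = 105.
s = Ps − Pb = 105 − 63 = 42.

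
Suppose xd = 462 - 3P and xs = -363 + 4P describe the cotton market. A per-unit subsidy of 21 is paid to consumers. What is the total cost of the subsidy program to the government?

Pre-subsidy: 462 - 3P = -363 + 4P gives P* = 825/7, x* = 759/7.
With the rebate, buyers effectively pay Pb = Ps − 21, where Ps is the price sellers receive.
Demand in terms of Ps becomes xd = 462 − 3(Ps − 21) = 525 - 3Ps. Setting this equal to supply: 525 - 3Ps = -363 + 4Ps, so Ps = 888/7.
Buyers pay Pb = 888/7 − 21 = 741/7; x' = -363 + 4·(888/7) = 1011/7.
Government outlay = subsidy × quantity = 21 × 1011/7 = 3033.

Government cost = 3033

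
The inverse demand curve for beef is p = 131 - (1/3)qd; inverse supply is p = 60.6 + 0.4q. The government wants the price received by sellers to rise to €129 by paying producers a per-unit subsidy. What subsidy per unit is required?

At a seller price of 129, quantity supplied is -151.5 + 2.5·129 = 171.
Buyers absorb 171 only when they pay pb = 131 − (1/3)·171 = 74.
s = ps − pb = 129 − 74 = 55.

Required subsidy s = €55 per unit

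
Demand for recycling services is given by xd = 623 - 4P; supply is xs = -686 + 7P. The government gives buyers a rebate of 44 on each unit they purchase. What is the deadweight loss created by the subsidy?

Pre-subsidy: 623 - 4P = -686 + 7P gives P* = 119, x* = 147.
With the rebate, buyers effectively pay Pb = Ps − 44, where Ps is the price sellers receive.
Demand in terms of Ps becomes xd = 623 − 4(Ps − 44) = 799 - 4Ps. Setting this equal to supply: 799 - 4Ps = -686 + 7Ps, so Ps = 135.
Buyers pay Pb = 135 − 44 = 91; x' = -686 + 7·135 = 259.
The subsidy expands output by 259 − 147 = 112 past the efficient level; on those units the gap between marginal cost and willingness to pay runs from 0 up to 44.
DWL = ½ × 44 × 112 = 2464.

Deadweight loss = 2464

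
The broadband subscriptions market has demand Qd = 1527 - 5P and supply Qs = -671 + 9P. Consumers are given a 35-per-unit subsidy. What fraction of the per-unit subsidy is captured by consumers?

Pre-subsidy: 1527 - 5P = -671 + 9P gives P* = 157, Q* = 742.
With the rebate, buyers effectively pay Pb = Ps − 35, where Ps is the price sellers receive.
Demand in terms of Ps becomes Qd = 1527 − 5(Ps − 35) = 1702 - 5Ps. Setting this equal to supply: 1702 - 5Ps = -671 + 9Ps, so Ps = 169.5.
Buyers pay Pb = 169.5 − 35 = 134.5; Q' = -671 + 9·169.5 = 854.5.
Buyers' price falls by P* − Pb = 157 − 134.5 = 22.5; sellers' price rises by Ps − P* = 169.5 − 157 = 12.5.
So consumers capture 22.5/35 = 9/14 of each unit of subsidy.

Consumer share = 9/14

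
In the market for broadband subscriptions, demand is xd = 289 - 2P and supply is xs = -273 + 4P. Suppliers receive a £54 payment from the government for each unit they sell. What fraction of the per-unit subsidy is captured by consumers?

Consumer share = 2/3

Pre-subsidy: 289 - 2P = -273 + 4P gives P* = 281/3, x* = 305/3.
With the subsidy, sellers receive Ps = Pb + 54 for each unit, where Pb is the price buyers pay.
Supply in terms of Pb becomes xs = -273 + 4(Pb + 54) = -57 + 4Pb. Setting this equal to demand: 289 - 2Pb = -57 + 4Pb, so Pb = 173/3.
Sellers receive Ps = 173/3 + 54 = 335/3; x' = 289 − 2·(173/3) = 521/3.
Buyers' price falls by P* − Pb = 281/3 − 173/3 = 36; sellers' price rises by Ps − P* = 335/3 − 281/3 = 18.
So consumers capture 36/54 = 2/3 of each unit of subsidy.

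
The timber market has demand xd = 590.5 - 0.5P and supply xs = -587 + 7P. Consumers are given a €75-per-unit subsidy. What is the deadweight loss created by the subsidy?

Pre-subsidy: 590.5 - 0.5P = -587 + 7P gives P* = 157, x* = 512.
With the rebate, buyers effectively pay Pb = Ps − 75, where Ps is the price sellers receive.
Demand in terms of Ps becomes xd = 590.5 − 0.5(Ps − 75) = 628 - 0.5Ps. Setting this equal to supply: 628 - 0.5Ps = -587 + 7Ps, so Ps = 162.
Buyers pay Pb = 162 − 75 = 87; x' = -587 + 7·162 = 547.
The subsidy expands output by 547 − 512 = 35 past the efficient level; on those units the gap between marginal cost and willingness to pay runs from 0 up to 75.
DWL = ½ × 75 × 35 = 1312.5.

Deadweight loss = €1312.5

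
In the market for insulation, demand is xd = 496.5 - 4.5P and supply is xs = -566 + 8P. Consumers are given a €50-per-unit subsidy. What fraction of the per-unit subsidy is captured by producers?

Producer share = 0.36

Pre-subsidy: 496.5 - 4.5P = -566 + 8P gives P* = 85, x* = 114.
With the rebate, buyers effectively pay Pb = Ps − 50, where Ps is the price sellers receive.
Demand in terms of Ps becomes xd = 496.5 − 4.5(Ps − 50) = 721.5 - 4.5Ps. Setting this equal to supply: 721.5 - 4.5Ps = -566 + 8Ps, so Ps = 103.
Buyers pay Pb = 103 − 50 = 53; x' = -566 + 8·103 = 258.
Buyers' price falls by P* − Pb = 85 − 53 = 32; sellers' price rises by Ps − P* = 103 − 85 = 18.
So producers capture 18/50 = 0.36 of each unit of subsidy.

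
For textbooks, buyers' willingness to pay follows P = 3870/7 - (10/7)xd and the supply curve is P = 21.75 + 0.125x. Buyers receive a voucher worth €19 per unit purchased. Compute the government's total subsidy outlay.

Government cost = 585314/87

Pre-subsidy: 3870/7 - (10/7)x = 21.75 + 0.125x gives x* = 9914/29 and P* = 1870/29.
With the rebate, buyers effectively pay Pb = Ps − 19, where Ps is the price sellers receive.
On the curves, Pb = 3870/7 - (10/7)x and Ps = 21.75 + 0.125x; the wedge Ps − Pb = 19 gives 21.75 + 0.125x − (3870/7 - (10/7)x) = 19, so x' = 30806/87.
Then Pb = 3870/7 − (10/7)·(30806/87) = 4090/87 and Ps = 21.75 + 0.125·(30806/87) = 5743/87.
Government outlay = subsidy × quantity = 19 × 30806/87 = 585314/87.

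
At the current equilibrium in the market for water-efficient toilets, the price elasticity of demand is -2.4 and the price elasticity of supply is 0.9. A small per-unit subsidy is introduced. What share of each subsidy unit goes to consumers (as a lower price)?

Consumer share = 3/11

For a small subsidy around the equilibrium, the benefit split depends on the relative slopes, which at a point are proportional to the elasticities.
Buyer share = εs/(εs + |εd|) = 0.9/(0.9 + 2.4) = 3/11; seller share = |εd|/(εs + |εd|) = 8/11.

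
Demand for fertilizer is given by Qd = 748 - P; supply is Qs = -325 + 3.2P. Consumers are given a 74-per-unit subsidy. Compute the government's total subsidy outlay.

Pre-subsidy: 748 - P = -325 + 3.2P gives P* = 5365/21, Q* = 10343/21.
With the rebate, buyers effectively pay Pb = Ps − 74, where Ps is the price sellers receive.
Demand in terms of Ps becomes Qd = 748 − 1(Ps − 74) = 822 - Ps. Setting this equal to supply: 822 - Ps = -325 + 3.2Ps, so Ps = 5735/21.
Buyers pay Pb = 5735/21 − 74 = 4181/21; Q' = -325 + 3.2·(5735/21) = 11527/21.
Government outlay = subsidy × quantity = 74 × 11527/21 = 852998/21.

Government cost = 852998/21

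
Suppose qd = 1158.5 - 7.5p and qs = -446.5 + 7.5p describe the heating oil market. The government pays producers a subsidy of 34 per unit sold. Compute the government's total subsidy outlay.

Pre-subsidy: 1158.5 - 7.5p = -446.5 + 7.5p gives p* = 107, q* = 356.
With the subsidy, sellers receive ps = pb + 34 for each unit, where pb is the price buyers pay.
Supply in terms of pb becomes qs = -446.5 + 7.5(pb + 34) = -191.5 + 7.5pb. Setting this equal to demand: 1158.5 - 7.5pb = -191.5 + 7.5pb, so pb = 90.
Sellers receive ps = 90 + 34 = 124; q' = 1158.5 − 7.5·90 = 483.5.
Government outlay = subsidy × quantity = 34 × 483.5 = 16439.

Government cost = 16439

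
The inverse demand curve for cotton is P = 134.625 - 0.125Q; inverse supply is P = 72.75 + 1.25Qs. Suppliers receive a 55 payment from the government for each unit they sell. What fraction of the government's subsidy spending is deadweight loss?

Pre-subsidy: 134.625 - 0.125Q = 72.75 + 1.25Q gives Q* = 45 and P* = 129.
With the subsidy, sellers receive Ps = Pb + 55 for each unit, where Pb is the price buyers pay.
On the curves, Pb = 134.625 - 0.125Q and Ps = 72.75 + 1.25Q; the wedge Ps − Pb = 55 gives 72.75 + 1.25Q − (134.625 - 0.125Q) = 55, so Q' = 85.
Then Pb = 134.625 − 0.125·85 = 124 and Ps = 72.75 + 1.25·85 = 179.
ΔCS = ½(45 + 85)(129 − 124) = 325; ΔPS = ½(45 + 85)(179 − 129) = 3250.
Government spending = 55 × 85 = 4675.
DWL = ½ × 55 × (85 − 45) = 1100; fraction = 1100 / 4675 = 4/17.

DWL / government spending = 4/17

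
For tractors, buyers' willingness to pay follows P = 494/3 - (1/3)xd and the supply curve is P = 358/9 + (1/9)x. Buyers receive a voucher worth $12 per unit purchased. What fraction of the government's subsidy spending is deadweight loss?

Pre-subsidy: 494/3 - (1/3)x = 358/9 + (1/9)x gives x* = 281 and P* = 71.
With the rebate, buyers effectively pay Pb = Ps − 12, where Ps is the price sellers receive.
On the curves, Pb = 494/3 - (1/3)x and Ps = 358/9 + (1/9)x; the wedge Ps − Pb = 12 gives 358/9 + (1/9)x − (494/3 - (1/3)x) = 12, so x' = 308.
Then Pb = 494/3 − (1/3)·308 = 62 and Ps = 358/9 + (1/9)·308 = 74.
ΔCS = ½(281 + 308)(71 − 62) = 2650.5; ΔPS = ½(281 + 308)(74 − 71) = 883.5.
Government spending = 12 × 308 = 3696.
DWL = ½ × 12 × (308 − 281) = 162; fraction = 162 / 3696 = 27/616.

DWL / government spending = 27/616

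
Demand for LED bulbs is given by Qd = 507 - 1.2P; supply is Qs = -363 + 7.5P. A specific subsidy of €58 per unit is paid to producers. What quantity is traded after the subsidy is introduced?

Q' = 447

Pre-subsidy: 507 - 1.2P = -363 + 7.5P gives P* = 100, Q* = 387.
With the subsidy, sellers receive Ps = Pb + 58 for each unit, where Pb is the price buyers pay.
Supply in terms of Pb becomes Qs = -363 + 7.5(Pb + 58) = 72 + 7.5Pb. Setting this equal to demand: 507 - 1.2Pb = 72 + 7.5Pb, so Pb = 50.
Sellers receive Ps = 50 + 58 = 108; Q' = 507 − 1.2·50 = 447.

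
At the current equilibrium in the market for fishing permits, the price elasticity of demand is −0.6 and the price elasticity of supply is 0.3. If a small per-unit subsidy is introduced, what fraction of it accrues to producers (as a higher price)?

For a small subsidy around the equilibrium, the benefit split depends on the relative slopes, which at a point are proportional to the elasticities.
Buyer share = εs/(εs + |εd|) = 0.3/(0.3 + 0.6) = 1/3; seller share = |εd|/(εs + |εd|) = 2/3.
So producers capture 2/3 of the subsidy.

Producer share = 2/3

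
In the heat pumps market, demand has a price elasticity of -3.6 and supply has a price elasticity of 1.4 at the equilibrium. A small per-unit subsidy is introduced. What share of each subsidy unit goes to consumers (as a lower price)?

For a small subsidy around the equilibrium, the benefit split depends on the relative slopes, which at a point are proportional to the elasticities.
Buyer share = εs/(εs + |εd|) = 1.4/(1.4 + 3.6) = 0.28; seller share = |εd|/(εs + |εd|) = 0.72.

Consumer share = 0.28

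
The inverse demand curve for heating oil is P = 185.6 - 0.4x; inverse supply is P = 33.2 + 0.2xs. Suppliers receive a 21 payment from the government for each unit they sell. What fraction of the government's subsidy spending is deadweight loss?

Pre-subsidy: 185.6 - 0.4x = 33.2 + 0.2x gives x* = 254 and P* = 84.
With the subsidy, sellers receive Ps = Pb + 21 for each unit, where Pb is the price buyers pay.
On the curves, Pb = 185.6 - 0.4x and Ps = 33.2 + 0.2x; the wedge Ps − Pb = 21 gives 33.2 + 0.2x − (185.6 - 0.4x) = 21, so x' = 289.
Then Pb = 185.6 − 0.4·289 = 70 and Ps = 33.2 + 0.2·289 = 91.
ΔCS = ½(254 + 289)(84 − 70) = 3801; ΔPS = ½(254 + 289)(91 − 84) = 1900.5.
Government spending = 21 × 289 = 6069.
DWL = ½ × 21 × (289 − 254) = 367.5; fraction = 367.5 / 6069 = 35/578.

DWL / government spending = 35/578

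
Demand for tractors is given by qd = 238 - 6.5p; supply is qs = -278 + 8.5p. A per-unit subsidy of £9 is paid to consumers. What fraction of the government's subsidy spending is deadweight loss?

Pre-subsidy: 238 - 6.5p = -278 + 8.5p gives p* = 34.4, q* = 14.4.
With the rebate, buyers effectively pay pb = ps − 9, where ps is the price sellers receive.
Demand in terms of ps becomes qd = 238 − 6.5(ps − 9) = 296.5 - 6.5ps. Setting this equal to supply: 296.5 - 6.5ps = -278 + 8.5ps, so ps = 38.3.
Buyers pay pb = 38.3 − 9 = 29.3; q' = -278 + 8.5·38.3 = 47.55.
ΔCS = ½(14.4 + 47.55)(34.4 − 29.3) = 157.9725; ΔPS = ½(14.4 + 47.55)(38.3 − 34.4) = 120.8025.
Government spending = 9 × 47.55 = 427.95.
DWL = ½ × 9 × (47.55 − 14.4) = 149.175; fraction = 149.175 / 427.95 = 221/634.

DWL / government spending = 221/634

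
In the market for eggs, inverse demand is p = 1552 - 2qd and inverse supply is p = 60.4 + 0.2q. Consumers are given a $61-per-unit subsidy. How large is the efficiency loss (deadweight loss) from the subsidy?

Pre-subsidy: 1552 - 2q = 60.4 + 0.2q gives q* = 678 and p* = 196.
With the rebate, buyers effectively pay pb = ps − 61, where ps is the price sellers receive.
On the curves, pb = 1552 - 2q and ps = 60.4 + 0.2q; the wedge ps − pb = 61 gives 60.4 + 0.2q − (1552 - 2q) = 61, so q' = 7763/11.
Then pb = 1552 − 2·(7763/11) = 1546/11 and ps = 60.4 + 0.2·(7763/11) = 2217/11.
The subsidy expands output by 7763/11 − 678 = 305/11 past the efficient level; on those units the gap between marginal cost and willingness to pay runs from 0 up to 61.
DWL = ½ × 61 × 305/11 = 18605/22.

Deadweight loss = 18605/22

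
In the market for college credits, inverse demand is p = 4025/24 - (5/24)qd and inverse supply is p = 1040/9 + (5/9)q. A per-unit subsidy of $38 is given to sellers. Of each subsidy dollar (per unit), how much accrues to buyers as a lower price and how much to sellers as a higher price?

Buyers gain 114/11 per unit; sellers gain 304/11 per unit

Pre-subsidy: 4025/24 - (5/24)q = 1040/9 + (5/9)q gives q* = 751/11 and p* = 5065/33.
With the subsidy, sellers receive ps = pb + 38 for each unit, where pb is the price buyers pay.
On the curves, pb = 4025/24 - (5/24)q and ps = 1040/9 + (5/9)q; the wedge ps − pb = 38 gives 1040/9 + (5/9)q − (4025/24 - (5/24)q) = 38, so q' = 6491/55.
Then pb = 4025/24 − (5/24)·(6491/55) = 4723/33 and ps = 1040/9 + (5/9)·(6491/55) = 5977/33.
Buyers' price falls by p* − pb = 5065/33 − 4723/33 = 114/11; sellers' price rises by ps − p* = 5977/33 − 5065/33 = 304/11.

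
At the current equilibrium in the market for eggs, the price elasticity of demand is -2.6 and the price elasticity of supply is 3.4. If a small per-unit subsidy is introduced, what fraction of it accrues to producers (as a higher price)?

For a small subsidy around the equilibrium, the benefit split depends on the relative slopes, which at a point are proportional to the elasticities.
Buyer share = εs/(εs + |εd|) = 3.4/(3.4 + 2.6) = 17/30; seller share = |εd|/(εs + |εd|) = 13/30.
So producers capture 13/30 of the subsidy.

Producer share = 13/30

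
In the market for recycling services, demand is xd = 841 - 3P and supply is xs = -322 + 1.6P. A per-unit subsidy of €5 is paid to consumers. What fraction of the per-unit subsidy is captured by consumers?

Consumer share = 8/23

Pre-subsidy: 841 - 3P = -322 + 1.6P gives P* = 5815/23, x* = 1898/23.
With the rebate, buyers effectively pay Pb = Ps − 5, where Ps is the price sellers receive.
Demand in terms of Ps becomes xd = 841 − 3(Ps − 5) = 856 - 3Ps. Setting this equal to supply: 856 - 3Ps = -322 + 1.6Ps, so Ps = 5890/23.
Buyers pay Pb = 5890/23 − 5 = 5775/23; x' = -322 + 1.6·(5890/23) = 2018/23.
Buyers' price falls by P* − Pb = 5815/23 − 5775/23 = 40/23; sellers' price rises by Ps − P* = 5890/23 − 5815/23 = 75/23.
So consumers capture (40/23)/5 = 8/23 of each unit of subsidy.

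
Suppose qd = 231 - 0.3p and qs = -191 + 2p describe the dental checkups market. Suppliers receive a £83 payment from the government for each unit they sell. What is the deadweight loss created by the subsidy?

Deadweight loss = 20667/23

Pre-subsidy: 231 - 0.3p = -191 + 2p gives p* = 4220/23, q* = 4047/23.
With the subsidy, sellers receive ps = pb + 83 for each unit, where pb is the price buyers pay.
Supply in terms of pb becomes qs = -191 + 2(pb + 83) = -25 + 2pb. Setting this equal to demand: 231 - 0.3pb = -25 + 2pb, so pb = 2560/23.
Sellers receive ps = 2560/23 + 83 = 4469/23; q' = 231 − 0.3·(2560/23) = 4545/23.
The subsidy expands output by 4545/23 − 4047/23 = 498/23 past the efficient level; on those units the gap between marginal cost and willingness to pay runs from 0 up to 83.
DWL = ½ × 83 × 498/23 = 20667/23.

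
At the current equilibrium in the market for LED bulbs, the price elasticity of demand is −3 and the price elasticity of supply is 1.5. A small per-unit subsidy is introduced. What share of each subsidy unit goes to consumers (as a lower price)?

Consumer share = 1/3

For a small subsidy around the equilibrium, the benefit split depends on the relative slopes, which at a point are proportional to the elasticities.
Buyer share = εs/(εs + |εd|) = 1.5/(1.5 + 3) = 1/3; seller share = |εd|/(εs + |εd|) = 2/3.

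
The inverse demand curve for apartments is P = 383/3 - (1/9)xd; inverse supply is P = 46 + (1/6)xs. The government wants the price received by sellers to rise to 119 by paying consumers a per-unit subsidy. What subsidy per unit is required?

At a seller price of 119, quantity supplied is -276 + 6·119 = 438.
Buyers absorb 438 only when they pay Pb = 383/3 − (1/9)·438 = 79.
s = Ps − Pb = 119 − 79 = 40.

Required subsidy s = 40 per unit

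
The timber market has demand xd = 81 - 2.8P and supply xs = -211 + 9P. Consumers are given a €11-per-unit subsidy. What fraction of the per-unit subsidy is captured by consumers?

Pre-subsidy: 81 - 2.8P = -211 + 9P gives P* = 1460/59, x* = 691/59.
With the rebate, buyers effectively pay Pb = Ps − 11, where Ps is the price sellers receive.
Demand in terms of Ps becomes xd = 81 − 2.8(Ps − 11) = 111.8 - 2.8Ps. Setting this equal to supply: 111.8 - 2.8Ps = -211 + 9Ps, so Ps = 1614/59.
Buyers pay Pb = 1614/59 − 11 = 965/59; x' = -211 + 9·(1614/59) = 2077/59.
Buyers' price falls by P* − Pb = 1460/59 − 965/59 = 495/59; sellers' price rises by Ps − P* = 1614/59 − 1460/59 = 154/59.
So consumers capture (495/59)/11 = 45/59 of each unit of subsidy.

Consumer share = 45/59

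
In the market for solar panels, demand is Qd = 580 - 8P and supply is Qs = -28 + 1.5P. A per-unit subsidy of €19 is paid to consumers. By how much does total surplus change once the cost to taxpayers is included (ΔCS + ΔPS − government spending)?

Pre-subsidy: 580 - 8P = -28 + 1.5P gives P* = 64, Q* = 68.
With the rebate, buyers effectively pay Pb = Ps − 19, where Ps is the price sellers receive.
Demand in terms of Ps becomes Qd = 580 − 8(Ps − 19) = 732 - 8Ps. Setting this equal to supply: 732 - 8Ps = -28 + 1.5Ps, so Ps = 80.
Buyers pay Pb = 80 − 19 = 61; Q' = -28 + 1.5·80 = 92.
ΔCS = ½(68 + 92)(64 − 61) = 240; ΔPS = ½(68 + 92)(80 − 64) = 1280.
Government spending = 19 × 92 = 1748.
Net change = 240 + 1280 − 1748 = -228. The loss equals the DWL triangle ½·19·24.

Net change in total surplus = -€228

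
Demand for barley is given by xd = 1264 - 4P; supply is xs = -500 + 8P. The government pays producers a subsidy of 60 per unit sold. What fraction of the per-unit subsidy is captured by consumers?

Consumer share = 2/3

Pre-subsidy: 1264 - 4P = -500 + 8P gives P* = 147, x* = 676.
With the subsidy, sellers receive Ps = Pb + 60 for each unit, where Pb is the price buyers pay.
Supply in terms of Pb becomes xs = -500 + 8(Pb + 60) = -20 + 8Pb. Setting this equal to demand: 1264 - 4Pb = -20 + 8Pb, so Pb = 107.
Sellers receive Ps = 107 + 60 = 167; x' = 1264 − 4·107 = 836.
Buyers' price falls by P* − Pb = 147 − 107 = 40; sellers' price rises by Ps − P* = 167 − 147 = 20.
So consumers capture 40/60 = 2/3 of each unit of subsidy.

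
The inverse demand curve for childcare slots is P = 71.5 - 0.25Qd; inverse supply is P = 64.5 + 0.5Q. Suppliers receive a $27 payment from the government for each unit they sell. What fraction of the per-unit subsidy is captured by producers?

Producer share = 2/3

Pre-subsidy: 71.5 - 0.25Q = 64.5 + 0.5Q gives Q* = 28/3 and P* = 415/6.
With the subsidy, sellers receive Ps = Pb + 27 for each unit, where Pb is the price buyers pay.
On the curves, Pb = 71.5 - 0.25Q and Ps = 64.5 + 0.5Q; the wedge Ps − Pb = 27 gives 64.5 + 0.5Q − (71.5 - 0.25Q) = 27, so Q' = 136/3.
Then Pb = 71.5 − 0.25·(136/3) = 361/6 and Ps = 64.5 + 0.5·(136/3) = 523/6.
Buyers' price falls by P* − Pb = 415/6 − 361/6 = 9; sellers' price rises by Ps − P* = 523/6 − 415/6 = 18.
So producers capture 18/27 = 2/3 of each unit of subsidy.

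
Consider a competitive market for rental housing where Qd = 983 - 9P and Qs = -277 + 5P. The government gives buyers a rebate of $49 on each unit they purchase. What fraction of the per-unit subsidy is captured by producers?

Pre-subsidy: 983 - 9P = -277 + 5P gives P* = 90, Q* = 173.
With the rebate, buyers effectively pay Pb = Ps − 49, where Ps is the price sellers receive.
Demand in terms of Ps becomes Qd = 983 − 9(Ps − 49) = 1424 - 9Ps. Setting this equal to supply: 1424 - 9Ps = -277 + 5Ps, so Ps = 121.5.
Buyers pay Pb = 121.5 − 49 = 72.5; Q' = -277 + 5·121.5 = 330.5.
Buyers' price falls by P* − Pb = 90 − 72.5 = 17.5; sellers' price rises by Ps − P* = 121.5 − 90 = 31.5.
So producers capture 31.5/49 = 9/14 of each unit of subsidy.

Producer share = 9/14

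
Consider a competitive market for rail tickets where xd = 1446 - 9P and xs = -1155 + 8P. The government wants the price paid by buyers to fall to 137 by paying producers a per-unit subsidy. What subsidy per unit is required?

Required subsidy s = 34 per unit

At a buyer price of 137, quantity demanded is 1446 − 9·137 = 213.
Sellers supply 213 only when they receive Ps with -1155 + 8·Ps = 213, i.e. Ps = 171.
s = Ps − Pb = 171 − 137 = 34.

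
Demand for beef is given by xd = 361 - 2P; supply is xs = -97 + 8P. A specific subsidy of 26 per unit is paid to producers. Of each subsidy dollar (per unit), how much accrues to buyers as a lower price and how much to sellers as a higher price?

Pre-subsidy: 361 - 2P = -97 + 8P gives P* = 45.8, x* = 269.4.
With the subsidy, sellers receive Ps = Pb + 26 for each unit, where Pb is the price buyers pay.
Supply in terms of Pb becomes xs = -97 + 8(Pb + 26) = 111 + 8Pb. Setting this equal to demand: 361 - 2Pb = 111 + 8Pb, so Pb = 25.
Sellers receive Ps = 25 + 26 = 51; x' = 361 − 2·25 = 311.
Buyers' price falls by P* − Pb = 45.8 − 25 = 20.8; sellers' price rises by Ps − P* = 51 − 45.8 = 5.2.

Buyers gain 20.8 per unit; sellers gain 5.2 per unit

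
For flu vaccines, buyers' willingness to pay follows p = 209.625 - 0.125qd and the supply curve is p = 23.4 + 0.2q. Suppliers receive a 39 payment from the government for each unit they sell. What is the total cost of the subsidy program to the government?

Government cost = 27027

Pre-subsidy: 209.625 - 0.125q = 23.4 + 0.2q gives q* = 573 and p* = 138.
With the subsidy, sellers receive ps = pb + 39 for each unit, where pb is the price buyers pay.
On the curves, pb = 209.625 - 0.125q and ps = 23.4 + 0.2q; the wedge ps − pb = 39 gives 23.4 + 0.2q − (209.625 - 0.125q) = 39, so q' = 693.
Then pb = 209.625 − 0.125·693 = 123 and ps = 23.4 + 0.2·693 = 162.
Government outlay = subsidy × quantity = 39 × 693 = 27027.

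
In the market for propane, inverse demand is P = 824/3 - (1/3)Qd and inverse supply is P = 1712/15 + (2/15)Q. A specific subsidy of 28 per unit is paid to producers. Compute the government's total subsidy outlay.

Pre-subsidy: 824/3 - (1/3)Q = 1712/15 + (2/15)Q gives Q* = 344 and P* = 160.
With the subsidy, sellers receive Ps = Pb + 28 for each unit, where Pb is the price buyers pay.
On the curves, Pb = 824/3 - (1/3)Q and Ps = 1712/15 + (2/15)Q; the wedge Ps − Pb = 28 gives 1712/15 + (2/15)Q − (824/3 - (1/3)Q) = 28, so Q' = 404.
Then Pb = 824/3 − (1/3)·404 = 140 and Ps = 1712/15 + (2/15)·404 = 168.
Government outlay = subsidy × quantity = 28 × 404 = 11312.

Government cost = 11312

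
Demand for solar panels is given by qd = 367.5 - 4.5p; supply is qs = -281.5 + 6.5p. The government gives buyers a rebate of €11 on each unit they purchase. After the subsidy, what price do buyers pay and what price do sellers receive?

Pre-subsidy: 367.5 - 4.5p = -281.5 + 6.5p gives p* = 59, q* = 102.
With the rebate, buyers effectively pay pb = ps − 11, where ps is the price sellers receive.
Demand in terms of ps becomes qd = 367.5 − 4.5(ps − 11) = 417 - 4.5ps. Setting this equal to supply: 417 - 4.5ps = -281.5 + 6.5ps, so ps = 63.5.
Buyers pay pb = 63.5 − 11 = 52.5; q' = -281.5 + 6.5·63.5 = 131.25.

Buyers pay €52.5; sellers receive €63.5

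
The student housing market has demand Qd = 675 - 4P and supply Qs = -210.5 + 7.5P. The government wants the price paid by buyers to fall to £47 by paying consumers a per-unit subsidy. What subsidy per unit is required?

Required subsidy s = £46 per unit

At a buyer price of 47, quantity demanded is 675 − 4·47 = 487.
Sellers supply 487 only when they receive Ps with -210.5 + 7.5·Ps = 487, i.e. Ps = 93.
s = Ps − Pb = 93 − 47 = 46.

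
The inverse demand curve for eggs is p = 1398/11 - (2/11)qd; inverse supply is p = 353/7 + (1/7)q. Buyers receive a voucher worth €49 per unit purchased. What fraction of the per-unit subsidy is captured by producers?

Producer share = 0.44

Pre-subsidy: 1398/11 - (2/11)q = 353/7 + (1/7)q gives q* = 236.12 and p* = 84.16.
With the rebate, buyers effectively pay pb = ps − 49, where ps is the price sellers receive.
On the curves, pb = 1398/11 - (2/11)q and ps = 353/7 + (1/7)q; the wedge ps − pb = 49 gives 353/7 + (1/7)q − (1398/11 - (2/11)q) = 49, so q' = 387.04.
Then pb = 1398/11 − (2/11)·387.04 = 56.72 and ps = 353/7 + (1/7)·387.04 = 105.72.
Buyers' price falls by p* − pb = 84.16 − 56.72 = 27.44; sellers' price rises by ps − p* = 105.72 − 84.16 = 21.56.
So producers capture 21.56/49 = 0.44 of each unit of subsidy.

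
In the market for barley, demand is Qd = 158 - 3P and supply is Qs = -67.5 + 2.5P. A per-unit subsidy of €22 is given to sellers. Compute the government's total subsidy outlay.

Pre-subsidy: 158 - 3P = -67.5 + 2.5P gives P* = 41, Q* = 35.
With the subsidy, sellers receive Ps = Pb + 22 for each unit, where Pb is the price buyers pay.
Supply in terms of Pb becomes Qs = -67.5 + 2.5(Pb + 22) = -12.5 + 2.5Pb. Setting this equal to demand: 158 - 3Pb = -12.5 + 2.5Pb, so Pb = 31.
Sellers receive Ps = 31 + 22 = 53; Q' = 158 − 3·31 = 65.
Government outlay = subsidy × quantity = 22 × 65 = 1430.

Government cost = €1430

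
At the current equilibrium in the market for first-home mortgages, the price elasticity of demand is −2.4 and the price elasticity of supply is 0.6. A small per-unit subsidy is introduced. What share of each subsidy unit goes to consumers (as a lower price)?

For a small subsidy around the equilibrium, the benefit split depends on the relative slopes, which at a point are proportional to the elasticities.
Buyer share = εs/(εs + |εd|) = 0.6/(0.6 + 2.4) = 0.2; seller share = |εd|/(εs + |εd|) = 0.8.

Consumer share = 0.2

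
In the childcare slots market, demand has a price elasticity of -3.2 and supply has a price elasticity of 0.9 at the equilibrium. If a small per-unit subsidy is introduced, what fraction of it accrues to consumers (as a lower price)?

For a small subsidy around the equilibrium, the benefit split depends on the relative slopes, which at a point are proportional to the elasticities.
Buyer share = εs/(εs + |εd|) = 0.9/(0.9 + 3.2) = 9/41; seller share = |εd|/(εs + |εd|) = 32/41.

Consumer share = 9/41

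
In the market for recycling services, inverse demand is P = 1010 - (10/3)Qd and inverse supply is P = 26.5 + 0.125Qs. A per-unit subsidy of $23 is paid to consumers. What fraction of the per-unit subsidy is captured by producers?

Producer share = 3/83

Pre-subsidy: 1010 - (10/3)Q = 26.5 + 0.125Q gives Q* = 23604/83 and P* = 5150/83.
With the rebate, buyers effectively pay Pb = Ps − 23, where Ps is the price sellers receive.
On the curves, Pb = 1010 - (10/3)Q and Ps = 26.5 + 0.125Q; the wedge Ps − Pb = 23 gives 26.5 + 0.125Q − (1010 - (10/3)Q) = 23, so Q' = 24156/83.
Then Pb = 1010 − (10/3)·(24156/83) = 3310/83 and Ps = 26.5 + 0.125·(24156/83) = 5219/83.
Buyers' price falls by P* − Pb = 5150/83 − 3310/83 = 1840/83; sellers' price rises by Ps − P* = 5219/83 − 5150/83 = 69/83.
So producers capture (69/83)/23 = 3/83 of each unit of subsidy.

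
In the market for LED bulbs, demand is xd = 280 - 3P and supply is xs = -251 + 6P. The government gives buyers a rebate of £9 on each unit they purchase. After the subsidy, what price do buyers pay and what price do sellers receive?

Pre-subsidy: 280 - 3P = -251 + 6P gives P* = 59, x* = 103.
With the rebate, buyers effectively pay Pb = Ps − 9, where Ps is the price sellers receive.
Demand in terms of Ps becomes xd = 280 − 3(Ps − 9) = 307 - 3Ps. Setting this equal to supply: 307 - 3Ps = -251 + 6Ps, so Ps = 62.
Buyers pay Pb = 62 − 9 = 53; x' = -251 + 6·62 = 121.

Buyers pay £53; sellers receive £62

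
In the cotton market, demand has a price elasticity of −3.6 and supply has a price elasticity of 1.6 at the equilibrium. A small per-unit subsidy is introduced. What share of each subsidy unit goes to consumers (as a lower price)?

For a small subsidy around the equilibrium, the benefit split depends on the relative slopes, which at a point are proportional to the elasticities.
Buyer share = εs/(εs + |εd|) = 1.6/(1.6 + 3.6) = 4/13; seller share = |εd|/(εs + |εd|) = 9/13.

Consumer share = 4/13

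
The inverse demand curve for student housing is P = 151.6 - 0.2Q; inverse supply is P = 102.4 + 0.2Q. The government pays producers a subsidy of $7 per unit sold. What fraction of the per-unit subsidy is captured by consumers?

Consumer share = 0.5

Pre-subsidy: 151.6 - 0.2Q = 102.4 + 0.2Q gives Q* = 123 and P* = 127.
With the subsidy, sellers receive Ps = Pb + 7 for each unit, where Pb is the price buyers pay.
On the curves, Pb = 151.6 - 0.2Q and Ps = 102.4 + 0.2Q; the wedge Ps − Pb = 7 gives 102.4 + 0.2Q − (151.6 - 0.2Q) = 7, so Q' = 140.5.
Then Pb = 151.6 − 0.2·140.5 = 123.5 and Ps = 102.4 + 0.2·140.5 = 130.5.
Buyers' price falls by P* − Pb = 127 − 123.5 = 3.5; sellers' price rises by Ps − P* = 130.5 − 127 = 3.5.
So consumers capture 3.5/7 = 0.5 of each unit of subsidy.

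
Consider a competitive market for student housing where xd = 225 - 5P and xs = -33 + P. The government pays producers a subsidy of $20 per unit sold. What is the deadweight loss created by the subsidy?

Pre-subsidy: 225 - 5P = -33 + P gives P* = 43, x* = 10.
With the subsidy, sellers receive Ps = Pb + 20 for each unit, where Pb is the price buyers pay.
Supply in terms of Pb becomes xs = -33 + 1(Pb + 20) = -13 + Pb. Setting this equal to demand: 225 - 5Pb = -13 + Pb, so Pb = 119/3.
Sellers receive Ps = 119/3 + 20 = 179/3; x' = 225 − 5·(119/3) = 80/3.
The subsidy expands output by 80/3 − 10 = 50/3 past the efficient level; on those units the gap between marginal cost and willingness to pay runs from 0 up to 20.
DWL = ½ × 20 × 50/3 = 500/3.

Deadweight loss = 500/3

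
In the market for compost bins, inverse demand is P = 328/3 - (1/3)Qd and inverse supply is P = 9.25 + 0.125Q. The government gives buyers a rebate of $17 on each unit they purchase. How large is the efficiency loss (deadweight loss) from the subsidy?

Pre-subsidy: 328/3 - (1/3)Q = 9.25 + 0.125Q gives Q* = 2402/11 and P* = 402/11.
With the rebate, buyers effectively pay Pb = Ps − 17, where Ps is the price sellers receive.
On the curves, Pb = 328/3 - (1/3)Q and Ps = 9.25 + 0.125Q; the wedge Ps − Pb = 17 gives 9.25 + 0.125Q − (328/3 - (1/3)Q) = 17, so Q' = 2810/11.
Then Pb = 328/3 − (1/3)·(2810/11) = 266/11 and Ps = 9.25 + 0.125·(2810/11) = 453/11.
The subsidy expands output by 2810/11 − 2402/11 = 408/11 past the efficient level; on those units the gap between marginal cost and willingness to pay runs from 0 up to 17.
DWL = ½ × 17 × 408/11 = 3468/11.

Deadweight loss = 3468/11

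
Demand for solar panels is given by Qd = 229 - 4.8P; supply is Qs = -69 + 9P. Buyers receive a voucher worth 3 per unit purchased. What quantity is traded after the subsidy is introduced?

Pre-subsidy: 229 - 4.8P = -69 + 9P gives P* = 1490/69, Q* = 2883/23.
With the rebate, buyers effectively pay Pb = Ps − 3, where Ps is the price sellers receive.
Demand in terms of Ps becomes Qd = 229 − 4.8(Ps − 3) = 243.4 - 4.8Ps. Setting this equal to supply: 243.4 - 4.8Ps = -69 + 9Ps, so Ps = 1562/69.
Buyers pay Pb = 1562/69 − 3 = 1355/69; Q' = -69 + 9·(1562/69) = 3099/23.

Q' = 3099/23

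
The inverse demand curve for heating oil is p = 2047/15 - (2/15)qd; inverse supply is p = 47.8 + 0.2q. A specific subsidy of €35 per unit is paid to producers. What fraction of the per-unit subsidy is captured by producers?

Pre-subsidy: 2047/15 - (2/15)q = 47.8 + 0.2q gives q* = 266 and p* = 101.
With the subsidy, sellers receive ps = pb + 35 for each unit, where pb is the price buyers pay.
On the curves, pb = 2047/15 - (2/15)q and ps = 47.8 + 0.2q; the wedge ps − pb = 35 gives 47.8 + 0.2q − (2047/15 - (2/15)q) = 35, so q' = 371.
Then pb = 2047/15 − (2/15)·371 = 87 and ps = 47.8 + 0.2·371 = 122.
Buyers' price falls by p* − pb = 101 − 87 = 14; sellers' price rises by ps − p* = 122 − 101 = 21.
So producers capture 21/35 = 0.6 of each unit of subsidy.

Producer share = 0.6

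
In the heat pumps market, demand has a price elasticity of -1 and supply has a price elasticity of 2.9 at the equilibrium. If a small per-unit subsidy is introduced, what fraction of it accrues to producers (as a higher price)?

Producer share = 10/39

For a small subsidy around the equilibrium, the benefit split depends on the relative slopes, which at a point are proportional to the elasticities.
Buyer share = εs/(εs + |εd|) = 2.9/(2.9 + 1) = 29/39; seller share = |εd|/(εs + |εd|) = 10/39.
So producers capture 10/39 of the subsidy.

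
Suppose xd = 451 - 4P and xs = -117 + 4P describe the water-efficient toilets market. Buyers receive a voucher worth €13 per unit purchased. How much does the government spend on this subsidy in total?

Pre-subsidy: 451 - 4P = -117 + 4P gives P* = 71, x* = 167.
With the rebate, buyers effectively pay Pb = Ps − 13, where Ps is the price sellers receive.
Demand in terms of Ps becomes xd = 451 − 4(Ps − 13) = 503 - 4Ps. Setting this equal to supply: 503 - 4Ps = -117 + 4Ps, so Ps = 77.5.
Buyers pay Pb = 77.5 − 13 = 64.5; x' = -117 + 4·77.5 = 193.
Government outlay = subsidy × quantity = 13 × 193 = 2509.

Government cost = €2509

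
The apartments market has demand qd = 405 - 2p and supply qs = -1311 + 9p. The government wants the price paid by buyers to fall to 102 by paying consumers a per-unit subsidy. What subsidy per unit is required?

Required subsidy s = 66 per unit

At a buyer price of 102, quantity demanded is 405 − 2·102 = 201.
Sellers supply 201 only when they receive ps with -1311 + 9·ps = 201, i.e. ps = 168.
s = ps − pb = 168 − 102 = 66.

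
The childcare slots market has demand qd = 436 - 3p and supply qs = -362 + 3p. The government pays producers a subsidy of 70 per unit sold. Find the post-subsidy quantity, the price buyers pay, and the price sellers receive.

q' = 142; buyers pay 98; sellers receive 168

Pre-subsidy: 436 - 3p = -362 + 3p gives p* = 133, q* = 37.
With the subsidy, sellers receive ps = pb + 70 for each unit, where pb is the price buyers pay.
Supply in terms of pb becomes qs = -362 + 3(pb + 70) = -152 + 3pb. Setting this equal to demand: 436 - 3pb = -152 + 3pb, so pb = 98.
Sellers receive ps = 98 + 70 = 168; q' = 436 − 3·98 = 142.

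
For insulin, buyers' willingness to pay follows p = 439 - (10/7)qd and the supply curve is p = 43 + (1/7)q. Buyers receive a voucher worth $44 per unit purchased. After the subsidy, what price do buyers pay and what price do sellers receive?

Pre-subsidy: 439 - (10/7)q = 43 + (1/7)q gives q* = 252 and p* = 79.
With the rebate, buyers effectively pay pb = ps − 44, where ps is the price sellers receive.
On the curves, pb = 439 - (10/7)q and ps = 43 + (1/7)q; the wedge ps − pb = 44 gives 43 + (1/7)q − (439 - (10/7)q) = 44, so q' = 280.
Then pb = 439 − (10/7)·280 = 39 and ps = 43 + (1/7)·280 = 83.

Buyers pay $39; sellers receive $83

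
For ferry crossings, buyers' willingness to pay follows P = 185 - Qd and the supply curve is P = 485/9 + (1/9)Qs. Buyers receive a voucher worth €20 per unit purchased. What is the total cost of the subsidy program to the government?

Pre-subsidy: 185 - Q = 485/9 + (1/9)Q gives Q* = 118 and P* = 67.
With the rebate, buyers effectively pay Pb = Ps − 20, where Ps is the price sellers receive.
On the curves, Pb = 185 - Q and Ps = 485/9 + (1/9)Q; the wedge Ps − Pb = 20 gives 485/9 + (1/9)Q − (185 - Q) = 20, so Q' = 136.
Then Pb = 185 − 1·136 = 49 and Ps = 485/9 + (1/9)·136 = 69.
Government outlay = subsidy × quantity = 20 × 136 = 2720.

Government cost = €2720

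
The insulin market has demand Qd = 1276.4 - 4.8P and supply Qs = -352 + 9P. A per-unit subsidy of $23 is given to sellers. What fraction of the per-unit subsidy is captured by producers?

Producer share = 8/23

Pre-subsidy: 1276.4 - 4.8P = -352 + 9P gives P* = 118, Q* = 710.
With the subsidy, sellers receive Ps = Pb + 23 for each unit, where Pb is the price buyers pay.
Supply in terms of Pb becomes Qs = -352 + 9(Pb + 23) = -145 + 9Pb. Setting this equal to demand: 1276.4 - 4.8Pb = -145 + 9Pb, so Pb = 103.
Sellers receive Ps = 103 + 23 = 126; Q' = 1276.4 − 4.8·103 = 782.
Buyers' price falls by P* − Pb = 118 − 103 = 15; sellers' price rises by Ps − P* = 126 − 118 = 8.
So producers capture 8/23 = 8/23 of each unit of subsidy.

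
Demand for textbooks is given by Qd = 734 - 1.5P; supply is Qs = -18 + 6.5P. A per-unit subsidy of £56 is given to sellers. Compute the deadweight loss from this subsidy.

Pre-subsidy: 734 - 1.5P = -18 + 6.5P gives P* = 94, Q* = 593.
With the subsidy, sellers receive Ps = Pb + 56 for each unit, where Pb is the price buyers pay.
Supply in terms of Pb becomes Qs = -18 + 6.5(Pb + 56) = 346 + 6.5Pb. Setting this equal to demand: 734 - 1.5Pb = 346 + 6.5Pb, so Pb = 48.5.
Sellers receive Ps = 48.5 + 56 = 104.5; Q' = 734 − 1.5·48.5 = 661.25.
The subsidy expands output by 661.25 − 593 = 68.25 past the efficient level; on those units the gap between marginal cost and willingness to pay runs from 0 up to 56.
DWL = ½ × 56 × 68.25 = 1911.

Deadweight loss = £1911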